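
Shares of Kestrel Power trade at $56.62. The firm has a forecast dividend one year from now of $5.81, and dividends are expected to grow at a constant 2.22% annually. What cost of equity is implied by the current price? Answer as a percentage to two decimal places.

Rearranging the constant-growth DDM: r = D₁/P₀ + g.
r = 5.8100 / 56.62 + 0.0222 = 0.10261 + 0.0222 = 0.12481

12.48%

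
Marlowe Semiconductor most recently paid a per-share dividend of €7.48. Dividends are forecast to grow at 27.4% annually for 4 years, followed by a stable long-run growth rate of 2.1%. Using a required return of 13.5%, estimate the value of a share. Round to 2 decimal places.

€146.62

Two-stage DDM. Project D₁…D_4 at 0.274, terminal growth 0.021, discount at r = 0.135.
D_1 = 9.5295
D_2 = 12.1406
D_3 = 15.4671
D_4 = 19.7051
Terminal value at t=4: TV = D_5/(r−g) = 20.1189/(0.135−0.021) = 176.4819
P₀ = 9.5295/(1+0.135)^1 + 12.1406/(1+0.135)^2 + 15.4671/(1+0.135)^3 + 19.7051/(1+0.135)^4 + 176.4819/(1+0.135)^4 = 146.6177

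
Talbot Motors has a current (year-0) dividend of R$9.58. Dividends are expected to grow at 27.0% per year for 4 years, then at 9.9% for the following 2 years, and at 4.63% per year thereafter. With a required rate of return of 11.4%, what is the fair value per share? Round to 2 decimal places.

Three-stage DDM. Project D₁…D_6; terminal Gordon value at t=6 with g = 0.0463; discount at r = 0.114.
D_1 = 12.1666
D_2 = 15.4516
D_3 = 19.6235
D_4 = 24.9219
D_5 = 27.3891
D_6 = 30.1006
TV_6 = 31.4943/(0.114−0.0463) = 465.2039
P₀ = Σ Dₜ/(1+r)ᵗ + TV_6/(1+r)^6 = 328.8696

R$328.87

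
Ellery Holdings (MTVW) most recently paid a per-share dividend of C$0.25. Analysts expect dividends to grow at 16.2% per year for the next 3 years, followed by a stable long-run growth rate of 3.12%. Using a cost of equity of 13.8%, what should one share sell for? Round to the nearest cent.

C$3.35

Two-stage DDM. Project D₁…D_3 at 0.162, terminal growth 0.0312, discount at r = 0.138.
D_1 = 0.2905
D_2 = 0.3376
D_3 = 0.3922
Terminal value at t=3: TV = D_4/(r−g) = 0.4045/(0.138−0.0312) = 3.7873
P₀ = 0.2905/(1+0.138)^1 + 0.3376/(1+0.138)^2 + 0.3922/(1+0.138)^3 + 3.7873/(1+0.138)^3 = 3.3519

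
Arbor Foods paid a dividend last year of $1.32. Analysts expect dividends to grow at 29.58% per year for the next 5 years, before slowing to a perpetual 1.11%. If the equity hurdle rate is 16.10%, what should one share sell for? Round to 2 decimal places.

Two-stage DDM. Project D₁…D_5 at 0.2958, terminal growth 0.0111, discount at r = 0.161.
D_1 = 1.7105
D_2 = 2.2164
D_3 = 2.8720
D_4 = 3.7216
D_5 = 4.8224
Terminal value at t=5: TV = D_6/(r−g) = 4.8759/(0.161−0.0111) = 32.5279
P₀ = 1.7105/(1+0.161)^1 + 2.2164/(1+0.161)^2 + 2.8720/(1+0.161)^3 + 3.7216/(1+0.161)^4 + 4.8224/(1+0.161)^5 + 32.5279/(1+0.161)^5 = 24.7076

$24.71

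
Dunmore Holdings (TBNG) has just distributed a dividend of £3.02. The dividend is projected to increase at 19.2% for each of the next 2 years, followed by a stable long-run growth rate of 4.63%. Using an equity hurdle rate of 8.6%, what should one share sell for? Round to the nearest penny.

Two-stage DDM. Project D₁…D_2 at 0.192, terminal growth 0.0463, discount at r = 0.086.
D_1 = 3.5998
D_2 = 4.2910
Terminal value at t=2: TV = D_3/(r−g) = 4.4897/(0.086−0.0463) = 113.0903
P₀ = 3.5998/(1+0.086)^1 + 4.2910/(1+0.086)^2 + 113.0903/(1+0.086)^2 = 102.8414

£102.84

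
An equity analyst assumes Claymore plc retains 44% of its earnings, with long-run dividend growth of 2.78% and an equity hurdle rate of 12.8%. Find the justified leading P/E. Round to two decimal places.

Payout ratio b = 1 − 0.44 = 0.56.
Justified leading P/E = b/(r−g) = 0.56/(0.128−0.0278) = 5.5888

5.59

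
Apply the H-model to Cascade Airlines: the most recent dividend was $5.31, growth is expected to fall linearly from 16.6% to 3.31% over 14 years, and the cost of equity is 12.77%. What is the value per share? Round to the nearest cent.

$110.21

H-model: P₀ = D₀[(1+g_L) + H(g_S−g_L)]/(r−g_L), with H = 14/2 = 7.
P₀ = 5.31 × [(1+0.0331) + 7×(0.166−0.0331)] / (0.1277−0.0331)
   = 5.31 × 1.9634 / 0.0946 = 110.2078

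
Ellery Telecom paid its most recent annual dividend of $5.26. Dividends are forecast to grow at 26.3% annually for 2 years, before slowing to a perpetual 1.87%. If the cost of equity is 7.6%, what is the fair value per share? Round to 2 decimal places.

Two-stage DDM. Project D₁…D_2 at 0.263, terminal growth 0.0187, discount at r = 0.076.
D_1 = 6.6434
D_2 = 8.3906
Terminal value at t=2: TV = D_3/(r−g) = 8.5475/(0.076−0.0187) = 149.1709
P₀ = 6.6434/(1+0.076)^1 + 8.3906/(1+0.076)^2 + 149.1709/(1+0.076)^2 = 142.2639

$142.26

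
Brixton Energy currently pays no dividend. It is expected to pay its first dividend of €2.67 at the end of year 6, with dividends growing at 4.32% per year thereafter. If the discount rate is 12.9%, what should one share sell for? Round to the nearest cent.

Deferred-dividend DDM. At t=5 the remaining stream is a growing perpetuity with first payment D_6 = 2.67.
V_5 = D_6/(r−g) = 2.67/(0.129−0.0432) = 31.1189
P₀ = V_5/(1+r)^5 = 31.1189/(1+0.129)^5 = 16.9650

€16.97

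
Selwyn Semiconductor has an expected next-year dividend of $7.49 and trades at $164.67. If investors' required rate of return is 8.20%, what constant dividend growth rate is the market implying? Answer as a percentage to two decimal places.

From P₀ = D₁/(r − g), the implied growth is g = r − D₁/P₀.
g = 0.082 − 7.49/164.67 = 0.082 − 0.04548 = 0.03652

3.65%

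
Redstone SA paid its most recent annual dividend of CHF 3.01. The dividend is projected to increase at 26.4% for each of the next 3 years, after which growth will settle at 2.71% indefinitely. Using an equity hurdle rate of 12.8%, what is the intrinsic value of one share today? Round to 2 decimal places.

CHF 54.50

Two-stage DDM. Project D₁…D_3 at 0.264, terminal growth 0.0271, discount at r = 0.128.
D_1 = 3.8046
D_2 = 4.8091
D_3 = 6.0787
Terminal value at t=3: TV = D_4/(r−g) = 6.2434/(0.128−0.0271) = 61.8770
P₀ = 3.8046/(1+0.128)^1 + 4.8091/(1+0.128)^2 + 6.0787/(1+0.128)^3 + 61.8770/(1+0.128)^3 = 54.5001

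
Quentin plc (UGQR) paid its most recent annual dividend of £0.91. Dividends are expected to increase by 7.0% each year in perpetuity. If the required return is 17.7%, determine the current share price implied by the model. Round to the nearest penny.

£9.10

Gordon growth model: P₀ = D₁/(r − g). D₁ = 0.91 × (1 + 0.07) = 0.9737.
P₀ = 0.9737 / (0.177 − 0.07) = 0.9737 / 0.107 = 9.1000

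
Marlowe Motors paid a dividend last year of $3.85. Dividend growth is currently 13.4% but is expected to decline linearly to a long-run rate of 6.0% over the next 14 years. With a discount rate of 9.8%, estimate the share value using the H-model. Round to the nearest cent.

$159.88

H-model: P₀ = D₀[(1+g_L) + H(g_S−g_L)]/(r−g_L), with H = 14/2 = 7.
P₀ = 3.85 × [(1+0.06) + 7×(0.134−0.06)] / (0.098−0.06)
   = 3.85 × 1.5780 / 0.038 = 159.8763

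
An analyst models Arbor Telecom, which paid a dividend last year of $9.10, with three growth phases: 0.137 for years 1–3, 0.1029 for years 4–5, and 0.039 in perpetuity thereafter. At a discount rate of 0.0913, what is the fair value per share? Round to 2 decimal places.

$259.39

Three-stage DDM. Project D₁…D_5; terminal Gordon value at t=5 with g = 0.039; discount at r = 0.0913.
D_1 = 10.3467
D_2 = 11.7642
D_3 = 13.3759
D_4 = 14.7523
D_5 = 16.2703
TV_5 = 16.9048/(0.0913−0.039) = 323.2280
P₀ = Σ Dₜ/(1+r)ᵗ + TV_5/(1+r)^5 = 259.3916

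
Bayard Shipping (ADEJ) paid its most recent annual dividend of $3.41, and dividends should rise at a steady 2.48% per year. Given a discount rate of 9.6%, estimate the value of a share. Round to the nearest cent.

$49.08

Gordon growth model: P₀ = D₁/(r − g). D₁ = 3.41 × (1 + 0.0248) = 3.4946.
P₀ = 3.4946 / (0.096 − 0.0248) = 3.4946 / 0.0712 = 49.0810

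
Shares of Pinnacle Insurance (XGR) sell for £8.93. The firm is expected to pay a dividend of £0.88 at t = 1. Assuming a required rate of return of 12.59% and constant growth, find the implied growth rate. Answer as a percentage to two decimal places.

From P₀ = D₁/(r − g), the implied growth is g = r − D₁/P₀.
g = 0.1259 − 0.88/8.93 = 0.1259 − 0.09854 = 0.02736

2.74%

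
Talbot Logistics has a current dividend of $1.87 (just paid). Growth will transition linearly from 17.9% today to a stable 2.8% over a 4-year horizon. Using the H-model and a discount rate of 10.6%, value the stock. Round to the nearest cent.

$31.89

H-model: P₀ = D₀[(1+g_L) + H(g_S−g_L)]/(r−g_L), with H = 4/2 = 2.
P₀ = 1.87 × [(1+0.028) + 2×(0.179−0.028)] / (0.106−0.028)
   = 1.87 × 1.3300 / 0.078 = 31.8859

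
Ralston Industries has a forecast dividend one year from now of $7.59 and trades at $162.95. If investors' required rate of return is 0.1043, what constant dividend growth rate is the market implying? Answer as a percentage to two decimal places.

From P₀ = D₁/(r − g), the implied growth is g = r − D₁/P₀.
g = 0.1043 − 7.59/162.95 = 0.1043 − 0.04658 = 0.05772

5.77%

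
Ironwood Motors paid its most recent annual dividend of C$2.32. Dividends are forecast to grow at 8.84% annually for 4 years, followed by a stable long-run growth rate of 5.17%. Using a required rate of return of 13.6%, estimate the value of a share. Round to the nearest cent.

Two-stage DDM. Project D₁…D_4 at 0.0884, terminal growth 0.0517, discount at r = 0.136.
D_1 = 2.5251
D_2 = 2.7483
D_3 = 2.9913
D_4 = 3.2557
Terminal value at t=4: TV = D_5/(r−g) = 3.4240/(0.136−0.0517) = 40.6169
P₀ = 2.5251/(1+0.136)^1 + 2.7483/(1+0.136)^2 + 2.9913/(1+0.136)^3 + 3.2557/(1+0.136)^4 + 40.6169/(1+0.136)^4 = 32.7367

C$32.74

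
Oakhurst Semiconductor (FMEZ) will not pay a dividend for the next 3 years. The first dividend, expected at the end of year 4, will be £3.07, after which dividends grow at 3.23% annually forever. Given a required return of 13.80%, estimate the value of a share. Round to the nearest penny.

Deferred-dividend DDM. At t=3 the remaining stream is a growing perpetuity with first payment D_4 = 3.07.
V_3 = D_4/(r−g) = 3.07/(0.138−0.0323) = 29.0445
P₀ = V_3/(1+r)^3 = 29.0445/(1+0.138)^3 = 19.7077

£19.71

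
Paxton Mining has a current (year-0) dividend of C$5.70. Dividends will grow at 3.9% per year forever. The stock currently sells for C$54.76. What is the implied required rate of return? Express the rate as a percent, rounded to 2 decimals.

14.72%

Rearranging the constant-growth DDM: r = D₁/P₀ + g.
D₁ = 5.70 × (1 + 0.039) = 5.9223.
r = 5.9223 / 54.76 + 0.039 = 0.10815 + 0.039 = 0.14715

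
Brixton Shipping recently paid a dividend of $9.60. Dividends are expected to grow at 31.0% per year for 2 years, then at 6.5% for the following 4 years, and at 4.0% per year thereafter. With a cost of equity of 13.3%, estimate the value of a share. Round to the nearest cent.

$180.06

Three-stage DDM. Project D₁…D_6; terminal Gordon value at t=6 with g = 0.04; discount at r = 0.133.
D_1 = 12.5760
D_2 = 16.4746
D_3 = 17.5454
D_4 = 18.6859
D_5 = 19.9004
D_6 = 21.1940
TV_6 = 22.0417/(0.133−0.04) = 237.0078
P₀ = Σ Dₜ/(1+r)ᵗ + TV_6/(1+r)^6 = 180.0572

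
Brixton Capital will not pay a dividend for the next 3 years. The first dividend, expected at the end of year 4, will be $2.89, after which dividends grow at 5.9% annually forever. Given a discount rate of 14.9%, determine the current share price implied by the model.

$21.17

Deferred-dividend DDM. At t=3 the remaining stream is a growing perpetuity with first payment D_4 = 2.89.
V_3 = D_4/(r−g) = 2.89/(0.149−0.059) = 32.1111
P₀ = V_3/(1+r)^3 = 32.1111/(1+0.149)^3 = 21.1688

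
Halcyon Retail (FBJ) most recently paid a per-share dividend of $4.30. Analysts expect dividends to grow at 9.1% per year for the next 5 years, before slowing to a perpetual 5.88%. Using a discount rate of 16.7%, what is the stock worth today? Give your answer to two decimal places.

Two-stage DDM. Project D₁…D_5 at 0.091, terminal growth 0.0588, discount at r = 0.167.
D_1 = 4.6913
D_2 = 5.1182
D_3 = 5.5840
D_4 = 6.0921
D_5 = 6.6465
Terminal value at t=5: TV = D_6/(r−g) = 7.0373/(0.167−0.0588) = 65.0398
P₀ = 4.6913/(1+0.167)^1 + 5.1182/(1+0.167)^2 + 5.5840/(1+0.167)^3 + 6.0921/(1+0.167)^4 + 6.6465/(1+0.167)^5 + 65.0398/(1+0.167)^5 = 47.6955

$47.70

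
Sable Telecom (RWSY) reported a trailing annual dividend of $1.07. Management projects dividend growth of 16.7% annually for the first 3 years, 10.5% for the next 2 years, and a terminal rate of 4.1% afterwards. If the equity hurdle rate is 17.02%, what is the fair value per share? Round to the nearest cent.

Three-stage DDM. Project D₁…D_5; terminal Gordon value at t=5 with g = 0.041; discount at r = 0.1702.
D_1 = 1.2487
D_2 = 1.4572
D_3 = 1.7006
D_4 = 1.8791
D_5 = 2.0764
TV_5 = 2.1616/(0.1702−0.041) = 16.7305
P₀ = Σ Dₜ/(1+r)ᵗ + TV_5/(1+r)^5 = 12.7653

$12.77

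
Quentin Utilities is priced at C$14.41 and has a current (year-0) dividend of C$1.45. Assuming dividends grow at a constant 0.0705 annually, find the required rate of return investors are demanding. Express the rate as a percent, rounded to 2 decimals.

17.82%

Rearranging the constant-growth DDM: r = D₁/P₀ + g.
D₁ = 1.45 × (1 + 0.0705) = 1.5522.
r = 1.5522 / 14.41 + 0.0705 = 0.10772 + 0.0705 = 0.17822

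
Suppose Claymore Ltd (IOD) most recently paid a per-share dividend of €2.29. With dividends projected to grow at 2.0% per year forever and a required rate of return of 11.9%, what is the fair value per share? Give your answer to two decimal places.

€23.59

Gordon growth model: P₀ = D₁/(r − g). D₁ = 2.29 × (1 + 0.02) = 2.3358.
P₀ = 2.3358 / (0.119 − 0.02) = 2.3358 / 0.099 = 23.5939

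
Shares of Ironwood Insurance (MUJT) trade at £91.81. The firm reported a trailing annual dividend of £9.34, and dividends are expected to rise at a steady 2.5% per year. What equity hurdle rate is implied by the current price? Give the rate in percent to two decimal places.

Rearranging the constant-growth DDM: r = D₁/P₀ + g.
D₁ = 9.34 × (1 + 0.025) = 9.5735.
r = 9.5735 / 91.81 + 0.025 = 0.10428 + 0.025 = 0.12928

12.93%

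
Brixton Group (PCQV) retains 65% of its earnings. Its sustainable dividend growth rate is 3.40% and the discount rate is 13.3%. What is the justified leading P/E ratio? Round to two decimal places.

Payout ratio b = 1 − 0.65 = 0.35.
Justified leading P/E = b/(r−g) = 0.35/(0.133−0.034) = 3.5354

3.54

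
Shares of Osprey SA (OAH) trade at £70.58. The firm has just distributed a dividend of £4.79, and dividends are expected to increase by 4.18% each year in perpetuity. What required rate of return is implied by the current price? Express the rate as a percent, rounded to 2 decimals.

11.25%

Rearranging the constant-growth DDM: r = D₁/P₀ + g.
D₁ = 4.79 × (1 + 0.0418) = 4.9902.
r = 4.9902 / 70.58 + 0.0418 = 0.07070 + 0.0418 = 0.11250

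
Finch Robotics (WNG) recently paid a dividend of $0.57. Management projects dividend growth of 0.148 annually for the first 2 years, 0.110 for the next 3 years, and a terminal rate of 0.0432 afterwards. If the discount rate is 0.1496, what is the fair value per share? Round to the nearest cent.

Three-stage DDM. Project D₁…D_5; terminal Gordon value at t=5 with g = 0.0432; discount at r = 0.1496.
D_1 = 0.6544
D_2 = 0.7512
D_3 = 0.8338
D_4 = 0.9256
D_5 = 1.0274
TV_5 = 1.0718/(0.1496−0.0432) = 10.0729
P₀ = Σ Dₜ/(1+r)ᵗ + TV_5/(1+r)^5 = 7.7448

$7.74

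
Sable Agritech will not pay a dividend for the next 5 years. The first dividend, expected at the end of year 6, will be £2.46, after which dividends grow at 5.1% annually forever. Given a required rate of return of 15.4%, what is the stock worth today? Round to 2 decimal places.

£11.67

Deferred-dividend DDM. At t=5 the remaining stream is a growing perpetuity with first payment D_6 = 2.46.
V_5 = D_6/(r−g) = 2.46/(0.154−0.051) = 23.8835
P₀ = V_5/(1+r)^5 = 23.8835/(1+0.154)^5 = 11.6699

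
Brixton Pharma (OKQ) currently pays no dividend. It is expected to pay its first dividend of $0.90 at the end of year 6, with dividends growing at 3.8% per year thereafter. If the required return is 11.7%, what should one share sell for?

$6.55

Deferred-dividend DDM. At t=5 the remaining stream is a growing perpetuity with first payment D_6 = 0.90.
V_5 = D_6/(r−g) = 0.90/(0.117−0.038) = 11.3924
P₀ = V_5/(1+r)^5 = 11.3924/(1+0.117)^5 = 6.5516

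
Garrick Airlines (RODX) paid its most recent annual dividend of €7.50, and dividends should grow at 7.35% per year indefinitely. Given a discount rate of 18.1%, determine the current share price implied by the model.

Gordon growth model: P₀ = D₁/(r − g). D₁ = 7.50 × (1 + 0.0735) = 8.0512.
P₀ = 8.0512 / (0.181 − 0.0735) = 8.0512 / 0.1075 = 74.8953

€74.90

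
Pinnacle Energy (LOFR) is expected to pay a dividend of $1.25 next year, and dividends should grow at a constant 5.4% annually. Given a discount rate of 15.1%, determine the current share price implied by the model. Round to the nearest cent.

Gordon growth model: P₀ = D₁/(r − g), with D₁ = 1.25 given directly.
P₀ = 1.2500 / (0.151 − 0.054) = 1.2500 / 0.097 = 12.8866

$12.89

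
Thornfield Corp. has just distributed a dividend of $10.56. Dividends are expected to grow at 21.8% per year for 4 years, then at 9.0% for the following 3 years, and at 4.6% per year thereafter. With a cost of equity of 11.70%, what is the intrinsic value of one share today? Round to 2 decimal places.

Three-stage DDM. Project D₁…D_7; terminal Gordon value at t=7 with g = 0.046; discount at r = 0.117.
D_1 = 12.8621
D_2 = 15.6660
D_3 = 19.0812
D_4 = 23.2409
D_5 = 25.3326
D_6 = 27.6125
D_7 = 30.0976
TV_7 = 31.4821/(0.117−0.046) = 443.4104
P₀ = Σ Dₜ/(1+r)ᵗ + TV_7/(1+r)^7 = 299.7268

$299.73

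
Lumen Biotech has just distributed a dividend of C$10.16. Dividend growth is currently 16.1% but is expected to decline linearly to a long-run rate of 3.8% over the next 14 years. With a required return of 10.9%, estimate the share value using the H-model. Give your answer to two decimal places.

C$271.74

H-model: P₀ = D₀[(1+g_L) + H(g_S−g_L)]/(r−g_L), with H = 14/2 = 7.
P₀ = 10.16 × [(1+0.038) + 7×(0.161−0.038)] / (0.109−0.038)
   = 10.16 × 1.8990 / 0.071 = 271.7442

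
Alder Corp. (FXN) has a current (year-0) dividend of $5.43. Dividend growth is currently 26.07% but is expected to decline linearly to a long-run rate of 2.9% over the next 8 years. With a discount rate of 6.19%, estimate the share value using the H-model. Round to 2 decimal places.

H-model: P₀ = D₀[(1+g_L) + H(g_S−g_L)]/(r−g_L), with H = 8/2 = 4.
P₀ = 5.43 × [(1+0.029) + 4×(0.2607−0.029)] / (0.0619−0.029)
   = 5.43 × 1.9558 / 0.0329 = 322.7962

$322.80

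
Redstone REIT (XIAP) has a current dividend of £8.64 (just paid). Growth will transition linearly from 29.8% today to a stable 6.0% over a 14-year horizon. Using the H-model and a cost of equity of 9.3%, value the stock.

H-model: P₀ = D₀[(1+g_L) + H(g_S−g_L)]/(r−g_L), with H = 14/2 = 7.
P₀ = 8.64 × [(1+0.06) + 7×(0.298−0.06)] / (0.093−0.06)
   = 8.64 × 2.7260 / 0.033 = 713.7164

£713.72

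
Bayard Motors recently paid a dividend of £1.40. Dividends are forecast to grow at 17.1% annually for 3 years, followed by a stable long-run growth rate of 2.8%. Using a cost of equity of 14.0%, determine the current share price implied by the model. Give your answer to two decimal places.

Two-stage DDM. Project D₁…D_3 at 0.171, terminal growth 0.028, discount at r = 0.14.
D_1 = 1.6394
D_2 = 1.9197
D_3 = 2.2480
Terminal value at t=3: TV = D_4/(r−g) = 2.3110/(0.14−0.028) = 20.6335
P₀ = 1.6394/(1+0.14)^1 + 1.9197/(1+0.14)^2 + 2.2480/(1+0.14)^3 + 20.6335/(1+0.14)^3 = 18.3596

£18.36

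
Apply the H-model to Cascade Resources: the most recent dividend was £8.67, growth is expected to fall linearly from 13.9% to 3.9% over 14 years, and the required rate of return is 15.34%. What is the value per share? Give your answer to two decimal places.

H-model: P₀ = D₀[(1+g_L) + H(g_S−g_L)]/(r−g_L), with H = 14/2 = 7.
P₀ = 8.67 × [(1+0.039) + 7×(0.139−0.039)] / (0.1534−0.039)
   = 8.67 × 1.7390 / 0.1144 = 131.7931

£131.79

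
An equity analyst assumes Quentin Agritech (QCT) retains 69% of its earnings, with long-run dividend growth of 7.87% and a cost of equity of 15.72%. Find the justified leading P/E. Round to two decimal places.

Payout ratio b = 1 − 0.69 = 0.31.
Justified leading P/E = b/(r−g) = 0.31/(0.1572−0.0787) = 3.9490

3.95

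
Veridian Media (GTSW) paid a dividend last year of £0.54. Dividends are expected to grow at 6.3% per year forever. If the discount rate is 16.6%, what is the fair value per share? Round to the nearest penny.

£5.57

Gordon growth model: P₀ = D₁/(r − g). D₁ = 0.54 × (1 + 0.063) = 0.5740.
P₀ = 0.5740 / (0.166 − 0.063) = 0.5740 / 0.103 = 5.5730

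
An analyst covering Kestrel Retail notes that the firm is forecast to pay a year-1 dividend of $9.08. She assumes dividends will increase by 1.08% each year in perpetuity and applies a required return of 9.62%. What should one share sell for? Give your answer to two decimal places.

Gordon growth model: P₀ = D₁/(r − g), with D₁ = 9.08 given directly.
P₀ = 9.0800 / (0.0962 − 0.0108) = 9.0800 / 0.0854 = 106.3232

$106.32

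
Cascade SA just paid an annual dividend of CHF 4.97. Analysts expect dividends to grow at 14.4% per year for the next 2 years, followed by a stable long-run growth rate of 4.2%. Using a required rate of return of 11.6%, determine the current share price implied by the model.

CHF 83.86

Two-stage DDM. Project D₁…D_2 at 0.144, terminal growth 0.042, discount at r = 0.116.
D_1 = 5.6857
D_2 = 6.5044
Terminal value at t=2: TV = D_3/(r−g) = 6.7776/(0.116−0.042) = 91.5892
P₀ = 5.6857/(1+0.116)^1 + 6.5044/(1+0.116)^2 + 91.5892/(1+0.116)^2 = 83.8559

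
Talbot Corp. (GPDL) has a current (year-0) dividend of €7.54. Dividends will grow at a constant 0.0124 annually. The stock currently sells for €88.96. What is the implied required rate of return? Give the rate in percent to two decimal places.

Rearranging the constant-growth DDM: r = D₁/P₀ + g.
D₁ = 7.54 × (1 + 0.0124) = 7.6335.
r = 7.6335 / 88.96 + 0.0124 = 0.08581 + 0.0124 = 0.09821

9.82%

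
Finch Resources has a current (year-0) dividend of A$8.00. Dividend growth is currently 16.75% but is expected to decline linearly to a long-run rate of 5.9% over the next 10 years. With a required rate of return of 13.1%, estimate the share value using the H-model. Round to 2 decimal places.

A$177.94

H-model: P₀ = D₀[(1+g_L) + H(g_S−g_L)]/(r−g_L), with H = 10/2 = 5.
P₀ = 8.00 × [(1+0.059) + 5×(0.1675−0.059)] / (0.131−0.059)
   = 8.00 × 1.6015 / 0.072 = 177.9444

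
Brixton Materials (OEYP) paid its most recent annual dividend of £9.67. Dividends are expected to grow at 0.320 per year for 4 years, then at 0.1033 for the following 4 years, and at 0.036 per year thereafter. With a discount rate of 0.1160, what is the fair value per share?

£367.60

Three-stage DDM. Project D₁…D_8; terminal Gordon value at t=8 with g = 0.036; discount at r = 0.116.
D_1 = 12.7644
D_2 = 16.8490
D_3 = 22.2407
D_4 = 29.3577
D_5 = 32.3904
D_6 = 35.7363
D_7 = 39.4278
D_8 = 43.5007
TV_8 = 45.0668/(0.116−0.036) = 563.3346
P₀ = Σ Dₜ/(1+r)ᵗ + TV_8/(1+r)^8 = 367.5971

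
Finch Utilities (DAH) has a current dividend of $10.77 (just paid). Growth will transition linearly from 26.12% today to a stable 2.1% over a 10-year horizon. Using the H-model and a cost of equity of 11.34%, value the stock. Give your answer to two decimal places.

H-model: P₀ = D₀[(1+g_L) + H(g_S−g_L)]/(r−g_L), with H = 10/2 = 5.
P₀ = 10.77 × [(1+0.021) + 5×(0.2612−0.021)] / (0.1134−0.021)
   = 10.77 × 2.2220 / 0.0924 = 258.9929

$258.99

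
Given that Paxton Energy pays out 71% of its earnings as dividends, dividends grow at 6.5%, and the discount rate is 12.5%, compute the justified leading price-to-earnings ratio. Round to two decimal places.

11.83

Justified leading P/E = b/(r−g) = 0.71/(0.125−0.065) = 11.8333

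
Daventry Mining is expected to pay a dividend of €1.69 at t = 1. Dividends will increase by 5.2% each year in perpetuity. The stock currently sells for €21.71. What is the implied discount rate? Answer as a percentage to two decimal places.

12.98%

Rearranging the constant-growth DDM: r = D₁/P₀ + g.
r = 1.6900 / 21.71 + 0.052 = 0.07784 + 0.052 = 0.12984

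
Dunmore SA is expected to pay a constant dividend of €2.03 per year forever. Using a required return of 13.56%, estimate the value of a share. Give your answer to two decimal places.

Zero-growth DDM (perpetuity): P₀ = D/r = 2.03 / 0.1356 = 14.9705

€14.97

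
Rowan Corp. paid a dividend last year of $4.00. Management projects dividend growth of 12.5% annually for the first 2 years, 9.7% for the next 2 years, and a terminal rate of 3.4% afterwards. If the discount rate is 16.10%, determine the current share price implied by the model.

Three-stage DDM. Project D₁…D_4; terminal Gordon value at t=4 with g = 0.034; discount at r = 0.161.
D_1 = 4.5000
D_2 = 5.0625
D_3 = 5.5536
D_4 = 6.0923
TV_4 = 6.2994/(0.161−0.034) = 49.6015
P₀ = Σ Dₜ/(1+r)ᵗ + TV_4/(1+r)^4 = 41.8338

$41.83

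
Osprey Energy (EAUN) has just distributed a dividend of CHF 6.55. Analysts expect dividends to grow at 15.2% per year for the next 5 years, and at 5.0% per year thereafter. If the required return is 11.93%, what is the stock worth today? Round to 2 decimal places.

CHF 150.35

Two-stage DDM. Project D₁…D_5 at 0.152, terminal growth 0.05, discount at r = 0.1193.
D_1 = 7.5456
D_2 = 8.6925
D_3 = 10.0138
D_4 = 11.5359
D_5 = 13.2893
Terminal value at t=5: TV = D_6/(r−g) = 13.9538/(0.1193−0.05) = 201.3538
P₀ = 7.5456/(1+0.1193)^1 + 8.6925/(1+0.1193)^2 + 10.0138/(1+0.1193)^3 + 11.5359/(1+0.1193)^4 + 13.2893/(1+0.1193)^5 + 201.3538/(1+0.1193)^5 = 150.3459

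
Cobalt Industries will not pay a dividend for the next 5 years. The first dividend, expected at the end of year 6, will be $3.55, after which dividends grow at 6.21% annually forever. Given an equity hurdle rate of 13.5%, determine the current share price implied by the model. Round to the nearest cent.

Deferred-dividend DDM. At t=5 the remaining stream is a growing perpetuity with first payment D_6 = 3.55.
V_5 = D_6/(r−g) = 3.55/(0.135−0.0621) = 48.6968
P₀ = V_5/(1+r)^5 = 48.6968/(1+0.135)^5 = 25.8536

$25.85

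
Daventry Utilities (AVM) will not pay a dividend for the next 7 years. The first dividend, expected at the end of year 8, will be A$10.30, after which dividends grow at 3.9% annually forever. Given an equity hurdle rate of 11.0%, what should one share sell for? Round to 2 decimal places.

A$69.87

Deferred-dividend DDM. At t=7 the remaining stream is a growing perpetuity with first payment D_8 = 10.30.
V_7 = D_8/(r−g) = 10.30/(0.11−0.039) = 145.0704
P₀ = V_7/(1+r)^7 = 145.0704/(1+0.11)^7 = 69.8744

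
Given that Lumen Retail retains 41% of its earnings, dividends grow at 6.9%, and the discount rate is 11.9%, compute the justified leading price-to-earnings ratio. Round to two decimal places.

Payout ratio b = 1 − 0.41 = 0.59.
Justified leading P/E = b/(r−g) = 0.59/(0.119−0.069) = 11.8000

11.80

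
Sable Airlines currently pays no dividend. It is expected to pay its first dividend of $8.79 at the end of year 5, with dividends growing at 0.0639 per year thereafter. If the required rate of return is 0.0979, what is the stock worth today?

Deferred-dividend DDM. At t=4 the remaining stream is a growing perpetuity with first payment D_5 = 8.79.
V_4 = D_5/(r−g) = 8.79/(0.0979−0.0639) = 258.5294
P₀ = V_4/(1+r)^4 = 258.5294/(1+0.0979)^4 = 177.9339

$177.93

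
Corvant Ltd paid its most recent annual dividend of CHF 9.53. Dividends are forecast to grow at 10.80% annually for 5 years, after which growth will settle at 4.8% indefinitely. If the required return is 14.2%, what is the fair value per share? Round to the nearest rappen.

CHF 134.91

Two-stage DDM. Project D₁…D_5 at 0.108, terminal growth 0.048, discount at r = 0.142.
D_1 = 10.5592
D_2 = 11.6996
D_3 = 12.9632
D_4 = 14.3632
D_5 = 15.9145
Terminal value at t=5: TV = D_6/(r−g) = 16.6783/(0.142−0.048) = 177.4292
P₀ = 10.5592/(1+0.142)^1 + 11.6996/(1+0.142)^2 + 12.9632/(1+0.142)^3 + 14.3632/(1+0.142)^4 + 15.9145/(1+0.142)^5 + 177.4292/(1+0.142)^5 = 134.9063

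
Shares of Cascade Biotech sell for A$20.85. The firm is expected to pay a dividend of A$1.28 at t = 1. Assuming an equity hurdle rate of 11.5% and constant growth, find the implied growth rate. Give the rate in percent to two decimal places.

From P₀ = D₁/(r − g), the implied growth is g = r − D₁/P₀.
g = 0.115 − 1.28/20.85 = 0.115 − 0.06139 = 0.05361

5.36%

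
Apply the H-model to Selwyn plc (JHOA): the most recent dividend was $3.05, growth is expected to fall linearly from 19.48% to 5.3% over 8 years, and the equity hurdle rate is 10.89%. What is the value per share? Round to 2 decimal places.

$88.40

H-model: P₀ = D₀[(1+g_L) + H(g_S−g_L)]/(r−g_L), with H = 8/2 = 4.
P₀ = 3.05 × [(1+0.053) + 4×(0.1948−0.053)] / (0.1089−0.053)
   = 3.05 × 1.6202 / 0.0559 = 88.4009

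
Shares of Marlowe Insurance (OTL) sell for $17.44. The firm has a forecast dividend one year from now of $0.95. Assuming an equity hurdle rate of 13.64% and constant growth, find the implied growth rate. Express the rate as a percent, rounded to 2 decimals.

8.19%

From P₀ = D₁/(r − g), the implied growth is g = r − D₁/P₀.
g = 0.1364 − 0.95/17.44 = 0.1364 − 0.05447 = 0.08193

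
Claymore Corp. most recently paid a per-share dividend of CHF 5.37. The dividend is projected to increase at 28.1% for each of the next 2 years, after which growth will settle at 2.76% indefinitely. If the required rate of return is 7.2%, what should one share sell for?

CHF 191.55

Two-stage DDM. Project D₁…D_2 at 0.281, terminal growth 0.0276, discount at r = 0.072.
D_1 = 6.8790
D_2 = 8.8120
Terminal value at t=2: TV = D_3/(r−g) = 9.0552/(0.072−0.0276) = 203.9453
P₀ = 6.8790/(1+0.072)^1 + 8.8120/(1+0.072)^2 + 203.9453/(1+0.072)^2 = 191.5546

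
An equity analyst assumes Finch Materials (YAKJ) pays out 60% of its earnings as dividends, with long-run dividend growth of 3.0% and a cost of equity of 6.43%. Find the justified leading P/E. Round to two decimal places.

Justified leading P/E = b/(r−g) = 0.60/(0.0643−0.03) = 17.4927

17.49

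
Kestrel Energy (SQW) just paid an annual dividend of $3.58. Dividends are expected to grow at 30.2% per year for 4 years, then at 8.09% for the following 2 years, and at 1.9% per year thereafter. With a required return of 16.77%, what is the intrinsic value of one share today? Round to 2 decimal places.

$61.29

Three-stage DDM. Project D₁…D_6; terminal Gordon value at t=6 with g = 0.019; discount at r = 0.1677.
D_1 = 4.6612
D_2 = 6.0688
D_3 = 7.9016
D_4 = 10.2879
D_5 = 11.1202
D_6 = 12.0198
TV_6 = 12.2482/(0.1677−0.019) = 82.3685
P₀ = Σ Dₜ/(1+r)ᵗ + TV_6/(1+r)^6 = 61.2943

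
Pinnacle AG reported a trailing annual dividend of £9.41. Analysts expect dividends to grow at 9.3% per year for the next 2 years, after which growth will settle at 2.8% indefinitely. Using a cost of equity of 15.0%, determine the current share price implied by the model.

£89.07

Two-stage DDM. Project D₁…D_2 at 0.093, terminal growth 0.028, discount at r = 0.15.
D_1 = 10.2851
D_2 = 11.2416
Terminal value at t=2: TV = D_3/(r−g) = 11.5564/(0.15−0.028) = 94.7247
P₀ = 10.2851/(1+0.15)^1 + 11.2416/(1+0.15)^2 + 94.7247/(1+0.15)^2 = 89.0694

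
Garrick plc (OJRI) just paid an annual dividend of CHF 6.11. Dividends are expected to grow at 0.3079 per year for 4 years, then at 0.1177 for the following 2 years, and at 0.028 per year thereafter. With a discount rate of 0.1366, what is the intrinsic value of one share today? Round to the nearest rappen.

CHF 154.10

Three-stage DDM. Project D₁…D_6; terminal Gordon value at t=6 with g = 0.028; discount at r = 0.1366.
D_1 = 7.9913
D_2 = 10.4518
D_3 = 13.6699
D_4 = 17.8788
D_5 = 19.9832
D_6 = 22.3352
TV_6 = 22.9606/(0.1366−0.028) = 211.4235
P₀ = Σ Dₜ/(1+r)ᵗ + TV_6/(1+r)^6 = 154.1020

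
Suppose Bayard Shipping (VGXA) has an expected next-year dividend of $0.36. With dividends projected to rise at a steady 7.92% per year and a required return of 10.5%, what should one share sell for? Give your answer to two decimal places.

Gordon growth model: P₀ = D₁/(r − g), with D₁ = 0.36 given directly.
P₀ = 0.3600 / (0.105 − 0.0792) = 0.3600 / 0.0258 = 13.9535

$13.95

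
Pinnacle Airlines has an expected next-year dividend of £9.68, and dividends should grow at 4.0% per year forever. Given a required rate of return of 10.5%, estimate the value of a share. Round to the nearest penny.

Gordon growth model: P₀ = D₁/(r − g), with D₁ = 9.68 given directly.
P₀ = 9.6800 / (0.105 − 0.04) = 9.6800 / 0.065 = 148.9231

£148.92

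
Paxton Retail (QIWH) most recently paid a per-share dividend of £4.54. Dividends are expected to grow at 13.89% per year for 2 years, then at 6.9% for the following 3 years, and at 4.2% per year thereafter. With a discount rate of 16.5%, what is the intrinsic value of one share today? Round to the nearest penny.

£48.16

Three-stage DDM. Project D₁…D_5; terminal Gordon value at t=5 with g = 0.042; discount at r = 0.165.
D_1 = 5.1706
D_2 = 5.8888
D_3 = 6.2951
D_4 = 6.7295
D_5 = 7.1938
TV_5 = 7.4960/(0.165−0.042) = 60.9429
P₀ = Σ Dₜ/(1+r)ᵗ + TV_5/(1+r)^5 = 48.1623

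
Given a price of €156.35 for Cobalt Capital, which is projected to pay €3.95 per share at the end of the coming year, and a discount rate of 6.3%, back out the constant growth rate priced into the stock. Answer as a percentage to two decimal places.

3.77%

From P₀ = D₁/(r − g), the implied growth is g = r − D₁/P₀.
g = 0.063 − 3.95/156.35 = 0.063 − 0.02526 = 0.03774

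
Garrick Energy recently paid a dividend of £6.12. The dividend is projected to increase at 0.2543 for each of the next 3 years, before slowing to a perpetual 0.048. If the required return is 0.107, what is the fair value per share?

£181.83

Two-stage DDM. Project D₁…D_3 at 0.2543, terminal growth 0.048, discount at r = 0.107.
D_1 = 7.6763
D_2 = 9.6284
D_3 = 12.0769
Terminal value at t=3: TV = D_4/(r−g) = 12.6566/(0.107−0.048) = 214.5186
P₀ = 7.6763/(1+0.107)^1 + 9.6284/(1+0.107)^2 + 12.0769/(1+0.107)^3 + 214.5186/(1+0.107)^3 = 181.8267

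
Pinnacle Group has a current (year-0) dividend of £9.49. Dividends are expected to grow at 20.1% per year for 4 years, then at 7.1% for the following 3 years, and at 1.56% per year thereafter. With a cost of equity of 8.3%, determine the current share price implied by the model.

£300.76

Three-stage DDM. Project D₁…D_7; terminal Gordon value at t=7 with g = 0.0156; discount at r = 0.083.
D_1 = 11.3975
D_2 = 13.6884
D_3 = 16.4398
D_4 = 19.7441
D_5 = 21.1460
D_6 = 22.6473
D_7 = 24.2553
TV_7 = 24.6337/(0.083−0.0156) = 365.4849
P₀ = Σ Dₜ/(1+r)ᵗ + TV_7/(1+r)^7 = 300.7553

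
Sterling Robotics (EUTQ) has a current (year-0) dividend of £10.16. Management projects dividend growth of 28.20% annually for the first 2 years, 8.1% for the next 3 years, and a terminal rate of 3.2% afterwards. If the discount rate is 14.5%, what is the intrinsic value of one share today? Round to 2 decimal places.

Three-stage DDM. Project D₁…D_5; terminal Gordon value at t=5 with g = 0.032; discount at r = 0.145.
D_1 = 13.0251
D_2 = 16.6982
D_3 = 18.0508
D_4 = 19.5129
D_5 = 21.0934
TV_5 = 21.7684/(0.145−0.032) = 192.6407
P₀ = Σ Dₜ/(1+r)ᵗ + TV_5/(1+r)^5 = 156.0941

£156.09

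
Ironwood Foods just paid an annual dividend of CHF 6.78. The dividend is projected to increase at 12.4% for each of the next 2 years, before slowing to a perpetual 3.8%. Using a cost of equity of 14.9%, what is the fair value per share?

Two-stage DDM. Project D₁…D_2 at 0.124, terminal growth 0.038, discount at r = 0.149.
D_1 = 7.6207
D_2 = 8.5657
Terminal value at t=2: TV = D_3/(r−g) = 8.8912/(0.149−0.038) = 80.1008
P₀ = 7.6207/(1+0.149)^1 + 8.5657/(1+0.149)^2 + 80.1008/(1+0.149)^2 = 73.7938

CHF 73.79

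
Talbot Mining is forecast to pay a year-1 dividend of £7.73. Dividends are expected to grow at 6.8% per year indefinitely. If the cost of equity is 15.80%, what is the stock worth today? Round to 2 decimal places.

Gordon growth model: P₀ = D₁/(r − g), with D₁ = 7.73 given directly.
P₀ = 7.7300 / (0.158 − 0.068) = 7.7300 / 0.09 = 85.8889

£85.89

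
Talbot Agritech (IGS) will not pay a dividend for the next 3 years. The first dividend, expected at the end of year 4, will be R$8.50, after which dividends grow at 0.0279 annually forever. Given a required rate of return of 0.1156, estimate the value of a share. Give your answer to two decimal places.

R$69.81

Deferred-dividend DDM. At t=3 the remaining stream is a growing perpetuity with first payment D_4 = 8.50.
V_3 = D_4/(r−g) = 8.50/(0.1156−0.0279) = 96.9213
P₀ = V_3/(1+r)^3 = 96.9213/(1+0.1156)^3 = 69.8062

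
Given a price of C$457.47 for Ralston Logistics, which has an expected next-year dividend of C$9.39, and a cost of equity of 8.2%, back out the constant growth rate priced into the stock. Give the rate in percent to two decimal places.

From P₀ = D₁/(r − g), the implied growth is g = r − D₁/P₀.
g = 0.082 − 9.39/457.47 = 0.082 − 0.02053 = 0.06147

6.15%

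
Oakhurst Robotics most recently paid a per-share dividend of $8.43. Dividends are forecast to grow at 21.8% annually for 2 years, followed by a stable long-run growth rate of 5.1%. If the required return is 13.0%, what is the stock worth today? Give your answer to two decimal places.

$149.18

Two-stage DDM. Project D₁…D_2 at 0.218, terminal growth 0.051, discount at r = 0.13.
D_1 = 10.2677
D_2 = 12.5061
Terminal value at t=2: TV = D_3/(r−g) = 13.1439/(0.13−0.051) = 166.3787
P₀ = 10.2677/(1+0.13)^1 + 12.5061/(1+0.13)^2 + 166.3787/(1+0.13)^2 = 149.1796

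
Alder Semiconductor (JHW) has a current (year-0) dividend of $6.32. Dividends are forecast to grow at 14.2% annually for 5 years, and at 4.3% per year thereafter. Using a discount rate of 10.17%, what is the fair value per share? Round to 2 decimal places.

$169.63

Two-stage DDM. Project D₁…D_5 at 0.142, terminal growth 0.043, discount at r = 0.1017.
D_1 = 7.2174
D_2 = 8.2423
D_3 = 9.4127
D_4 = 10.7493
D_5 = 12.2757
Terminal value at t=5: TV = D_6/(r−g) = 12.8036/(0.1017−0.043) = 218.1192
P₀ = 7.2174/(1+0.1017)^1 + 8.2423/(1+0.1017)^2 + 9.4127/(1+0.1017)^3 + 10.7493/(1+0.1017)^4 + 12.2757/(1+0.1017)^5 + 218.1192/(1+0.1017)^5 = 169.6347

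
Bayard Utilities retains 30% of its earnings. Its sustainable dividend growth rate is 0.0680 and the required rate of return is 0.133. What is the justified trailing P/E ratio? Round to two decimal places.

Payout ratio b = 1 − 0.30 = 0.70.
Justified trailing P/E = b(1+g)/(r−g) = 0.70×(1+0.068)/(0.133−0.068) = 11.5015

11.50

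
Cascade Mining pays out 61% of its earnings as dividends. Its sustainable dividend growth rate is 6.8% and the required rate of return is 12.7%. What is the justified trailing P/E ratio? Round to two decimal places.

11.04

Justified trailing P/E = b(1+g)/(r−g) = 0.61×(1+0.068)/(0.127−0.068) = 11.0420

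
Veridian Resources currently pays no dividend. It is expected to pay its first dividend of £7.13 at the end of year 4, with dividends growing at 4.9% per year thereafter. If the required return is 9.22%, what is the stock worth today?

Deferred-dividend DDM. At t=3 the remaining stream is a growing perpetuity with first payment D_4 = 7.13.
V_3 = D_4/(r−g) = 7.13/(0.0922−0.049) = 165.0463
P₀ = V_3/(1+r)^3 = 165.0463/(1+0.0922)^3 = 126.6774

£126.68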